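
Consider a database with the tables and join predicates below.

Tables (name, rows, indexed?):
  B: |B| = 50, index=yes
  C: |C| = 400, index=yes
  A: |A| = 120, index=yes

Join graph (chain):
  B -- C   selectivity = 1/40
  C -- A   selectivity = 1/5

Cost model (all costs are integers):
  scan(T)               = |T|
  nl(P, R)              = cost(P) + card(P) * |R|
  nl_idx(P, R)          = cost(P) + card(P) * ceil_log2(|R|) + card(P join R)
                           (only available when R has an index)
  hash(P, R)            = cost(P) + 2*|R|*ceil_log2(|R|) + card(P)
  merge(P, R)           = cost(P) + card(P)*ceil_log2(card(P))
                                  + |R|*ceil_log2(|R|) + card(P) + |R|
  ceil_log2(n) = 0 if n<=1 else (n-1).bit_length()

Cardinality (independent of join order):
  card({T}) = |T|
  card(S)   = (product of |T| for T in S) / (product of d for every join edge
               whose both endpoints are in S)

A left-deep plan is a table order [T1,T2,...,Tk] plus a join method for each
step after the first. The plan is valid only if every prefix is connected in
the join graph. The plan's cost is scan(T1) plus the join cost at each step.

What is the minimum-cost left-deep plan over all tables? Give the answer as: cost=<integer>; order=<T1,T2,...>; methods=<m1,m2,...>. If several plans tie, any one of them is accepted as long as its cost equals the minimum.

cost=3180; order=B,C,A; methods=nl_idx,hash

Selinger DP (subsets sized 1..n):
  {B}: scan cost=50, card=50
  {C}: scan cost=400, card=400
  {A}: scan cost=120, card=120
  {BC}: card=500; try (C,nl_idx)→1000, (B,hash)→1400, (B,nl_idx)→3300, (C,merge)→4400, (B,merge)→4750, (C,hash)→7300 …(+2); best=1000 via (C,nl_idx)
  {AC}: card=9600; try (A,hash)→2480, (C,merge)→5080, (A,merge)→5360, (C,hash)→7440, (C,nl_idx)→10800, (A,nl_idx)→12800 …(+2); best=2480 via (A,hash)
  {ABC}: card=12000; try (A,hash)→3180, (A,merge)→6960, (B,hash)→12680, (A,nl_idx)→16500, (A,nl)→61000, (B,nl_idx)→72080 …(+2); best=3180 via (A,hash)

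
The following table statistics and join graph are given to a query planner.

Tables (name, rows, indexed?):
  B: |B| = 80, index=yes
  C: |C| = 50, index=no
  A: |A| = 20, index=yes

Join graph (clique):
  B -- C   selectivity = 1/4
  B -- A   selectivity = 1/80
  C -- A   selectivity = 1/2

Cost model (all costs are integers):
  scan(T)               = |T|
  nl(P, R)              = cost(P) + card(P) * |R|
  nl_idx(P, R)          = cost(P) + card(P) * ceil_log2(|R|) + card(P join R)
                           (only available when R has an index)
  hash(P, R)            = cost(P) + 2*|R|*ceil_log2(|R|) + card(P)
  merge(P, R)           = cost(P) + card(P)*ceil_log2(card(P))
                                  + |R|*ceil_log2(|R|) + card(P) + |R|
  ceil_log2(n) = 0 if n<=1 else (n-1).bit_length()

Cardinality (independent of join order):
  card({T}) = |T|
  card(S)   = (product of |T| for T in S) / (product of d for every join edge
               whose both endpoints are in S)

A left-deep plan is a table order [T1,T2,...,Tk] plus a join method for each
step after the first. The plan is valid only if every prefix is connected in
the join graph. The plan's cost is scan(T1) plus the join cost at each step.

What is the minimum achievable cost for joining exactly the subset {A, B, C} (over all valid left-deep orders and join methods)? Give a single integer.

Selinger DP over subsets of {A,B,C}:
  {B}: scan cost=80, card=80
  {C}: scan cost=50, card=50
  {A}: scan cost=20, card=20
  {BC}: card=1000; try (C,hash)→760, (B,merge)→1040, (C,merge)→1070, (B,hash)→1220, (B,nl_idx)→1400, (B,nl)→4050 …(+1); best=760 via (C,hash)
  {AB}: card=20; try (B,nl_idx)→180, (A,hash)→360, (A,nl_idx)→500, (B,merge)→780, (A,merge)→840, (B,hash)→1160 …(+2); best=180 via (B,nl_idx)
  {AC}: card=500; try (A,hash)→300, (C,merge)→490, (A,merge)→520, (C,hash)→640, (A,nl_idx)→800, (C,nl)→1020 …(+1); best=300 via (A,hash)
  {ABC}: card=125; try (C,merge)→650, (C,hash)→800, (C,nl)→1180, (B,hash)→1920, (A,hash)→1960, (B,nl_idx)→3925 …(+5); best=650 via (C,merge)

650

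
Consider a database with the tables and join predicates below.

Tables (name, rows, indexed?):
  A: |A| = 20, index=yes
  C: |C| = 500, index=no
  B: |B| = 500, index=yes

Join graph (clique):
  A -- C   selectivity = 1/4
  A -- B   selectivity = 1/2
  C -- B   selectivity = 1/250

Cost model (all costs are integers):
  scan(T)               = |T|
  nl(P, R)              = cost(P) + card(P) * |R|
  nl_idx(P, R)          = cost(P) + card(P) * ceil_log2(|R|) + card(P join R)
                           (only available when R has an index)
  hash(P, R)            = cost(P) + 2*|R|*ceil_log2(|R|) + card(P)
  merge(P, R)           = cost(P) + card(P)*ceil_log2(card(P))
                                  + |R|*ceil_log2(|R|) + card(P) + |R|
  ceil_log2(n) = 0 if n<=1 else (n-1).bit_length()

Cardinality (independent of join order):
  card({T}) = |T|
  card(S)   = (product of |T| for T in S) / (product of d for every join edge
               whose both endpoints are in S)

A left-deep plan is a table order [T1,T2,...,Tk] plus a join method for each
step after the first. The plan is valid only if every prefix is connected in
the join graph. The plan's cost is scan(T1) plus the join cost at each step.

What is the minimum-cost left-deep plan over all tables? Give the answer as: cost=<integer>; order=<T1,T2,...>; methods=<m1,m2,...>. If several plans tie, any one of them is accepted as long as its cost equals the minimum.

cost=7200; order=C,B,A; methods=nl_idx,hash

Selinger DP (subsets sized 1..n):
  {A}: scan cost=20, card=20
  {C}: scan cost=500, card=500
  {B}: scan cost=500, card=500
  {AC}: card=2500; try (A,hash)→1200, (C,merge)→5140, (A,nl_idx)→5500, (A,merge)→5620, (C,hash)→9040, (C,nl)→10020 …(+1); best=1200 via (A,hash)
  {AB}: card=5000; try (A,hash)→1200, (B,merge)→5140, (B,nl_idx)→5200, (A,merge)→5620, (A,nl_idx)→8000, (B,hash)→9040 …(+2); best=1200 via (A,hash)
  {BC}: card=1000; try (B,nl_idx)→6000, (C,hash)→10000, (B,hash)→10000, (C,merge)→10500, (B,merge)→10500, (C,nl)→250500 …(+1); best=6000 via (B,nl_idx)
  {ABC}: card=2500; try (A,hash)→7200, (B,hash)→12700, (A,nl_idx)→13500, (C,hash)→15200, (A,merge)→17120, (A,nl)→26000 …(+5); best=7200 via (A,hash)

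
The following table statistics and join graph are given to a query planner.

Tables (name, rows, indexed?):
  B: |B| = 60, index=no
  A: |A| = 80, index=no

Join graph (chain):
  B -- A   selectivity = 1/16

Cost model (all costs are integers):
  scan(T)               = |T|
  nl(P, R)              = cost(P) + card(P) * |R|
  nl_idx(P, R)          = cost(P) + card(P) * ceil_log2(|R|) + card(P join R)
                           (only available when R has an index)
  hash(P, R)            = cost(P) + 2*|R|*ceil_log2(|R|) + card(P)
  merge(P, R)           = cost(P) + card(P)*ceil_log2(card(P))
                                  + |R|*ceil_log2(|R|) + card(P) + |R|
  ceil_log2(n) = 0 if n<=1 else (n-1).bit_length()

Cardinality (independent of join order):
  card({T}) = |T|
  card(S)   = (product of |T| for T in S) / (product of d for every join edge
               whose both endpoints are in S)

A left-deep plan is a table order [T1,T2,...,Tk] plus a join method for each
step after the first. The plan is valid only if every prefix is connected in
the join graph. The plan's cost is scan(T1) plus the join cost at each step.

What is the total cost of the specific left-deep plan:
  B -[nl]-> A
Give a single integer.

step 1: scan B: cost=60, card=60
step 2: join A via nl
    card(P join A) = 60*80/(16) = 300
    cost = 60 + 60*80 = 4860

4860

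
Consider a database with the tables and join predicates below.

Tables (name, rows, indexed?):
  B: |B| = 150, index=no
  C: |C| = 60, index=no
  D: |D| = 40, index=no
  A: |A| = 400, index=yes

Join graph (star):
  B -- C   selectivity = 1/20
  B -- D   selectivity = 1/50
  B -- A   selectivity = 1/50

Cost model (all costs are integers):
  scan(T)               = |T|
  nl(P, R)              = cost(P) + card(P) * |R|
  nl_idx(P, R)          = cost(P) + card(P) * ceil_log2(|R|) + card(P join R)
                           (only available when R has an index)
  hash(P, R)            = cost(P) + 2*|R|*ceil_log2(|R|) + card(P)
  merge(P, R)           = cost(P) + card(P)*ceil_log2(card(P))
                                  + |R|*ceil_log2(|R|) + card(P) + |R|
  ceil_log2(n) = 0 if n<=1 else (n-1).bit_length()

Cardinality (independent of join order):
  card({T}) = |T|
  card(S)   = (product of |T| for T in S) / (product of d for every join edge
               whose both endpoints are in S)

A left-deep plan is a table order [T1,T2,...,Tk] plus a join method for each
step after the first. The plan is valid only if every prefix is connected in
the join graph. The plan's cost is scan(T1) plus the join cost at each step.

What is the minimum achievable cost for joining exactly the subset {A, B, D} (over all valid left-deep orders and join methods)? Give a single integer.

Selinger DP over subsets of {A,B,D}:
  {B}: scan cost=150, card=150
  {D}: scan cost=40, card=40
  {A}: scan cost=400, card=400
  {BD}: card=120; try (D,hash)→780, (B,merge)→1670, (D,merge)→1780, (B,hash)→2480, (B,nl)→6040, (D,nl)→6150; best=780 via (D,hash)
  {AB}: card=1200; try (A,nl_idx)→2700, (B,hash)→3200, (A,merge)→5500, (B,merge)→5750, (A,hash)→7500, (A,nl)→60150 …(+1); best=2700 via (A,nl_idx)
  {ABD}: card=960; try (A,nl_idx)→2820, (D,hash)→4380, (A,merge)→5740, (A,hash)→8100, (D,merge)→17380, (A,nl)→48780 …(+1); best=2820 via (A,nl_idx)

2820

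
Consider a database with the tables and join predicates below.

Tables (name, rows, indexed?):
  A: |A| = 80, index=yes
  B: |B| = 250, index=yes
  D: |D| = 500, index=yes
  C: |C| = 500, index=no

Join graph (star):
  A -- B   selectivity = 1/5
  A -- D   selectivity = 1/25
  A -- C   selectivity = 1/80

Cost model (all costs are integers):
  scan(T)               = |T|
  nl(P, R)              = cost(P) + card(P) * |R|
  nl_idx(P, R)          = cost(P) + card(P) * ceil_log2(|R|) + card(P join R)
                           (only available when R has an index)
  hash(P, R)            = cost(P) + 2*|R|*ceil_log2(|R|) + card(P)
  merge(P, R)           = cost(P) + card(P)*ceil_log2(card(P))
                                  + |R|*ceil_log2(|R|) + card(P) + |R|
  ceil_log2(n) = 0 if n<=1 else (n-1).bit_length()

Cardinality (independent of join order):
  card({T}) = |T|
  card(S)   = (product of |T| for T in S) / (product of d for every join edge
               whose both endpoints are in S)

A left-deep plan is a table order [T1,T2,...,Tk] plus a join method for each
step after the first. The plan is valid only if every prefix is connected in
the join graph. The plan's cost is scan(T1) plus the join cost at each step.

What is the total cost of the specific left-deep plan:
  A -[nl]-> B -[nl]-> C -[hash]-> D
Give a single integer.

2054080

step 1: scan A: cost=80, card=80
step 2: join B via nl
    card(P join B) = 80*250/(5) = 4000
    cost = 80 + 80*250 = 20080
step 3: join C via nl
    card(P join C) = 4000*500/(80) = 25000
    cost = 20080 + 4000*500 = 2020080
step 4: join D via hash
    card(P join D) = 25000*500/(25) = 500000
    cost = 2020080 + 2*500*9 + 25000 = 2054080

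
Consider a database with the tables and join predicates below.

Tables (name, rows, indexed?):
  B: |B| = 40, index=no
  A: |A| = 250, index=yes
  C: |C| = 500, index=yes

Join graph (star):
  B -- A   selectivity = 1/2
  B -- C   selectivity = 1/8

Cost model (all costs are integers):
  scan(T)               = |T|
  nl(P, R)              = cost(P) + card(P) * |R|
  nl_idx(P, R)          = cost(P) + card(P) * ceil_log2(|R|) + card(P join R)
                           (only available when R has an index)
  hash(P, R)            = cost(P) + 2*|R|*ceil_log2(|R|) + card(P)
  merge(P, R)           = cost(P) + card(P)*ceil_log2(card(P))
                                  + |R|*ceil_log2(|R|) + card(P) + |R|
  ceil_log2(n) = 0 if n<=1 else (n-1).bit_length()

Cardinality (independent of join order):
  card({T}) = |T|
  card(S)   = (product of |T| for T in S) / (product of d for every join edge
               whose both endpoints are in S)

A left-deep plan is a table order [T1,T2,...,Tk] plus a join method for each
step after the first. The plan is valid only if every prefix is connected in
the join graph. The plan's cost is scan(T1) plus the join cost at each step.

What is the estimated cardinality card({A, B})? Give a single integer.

Tables in S: A(250), B(40)
Edges inside S: B-A(d=2)
numerator = 250 * 40 = 10000
denominator = 2 = 2
card(S) = 10000 / 2 = 5000

5000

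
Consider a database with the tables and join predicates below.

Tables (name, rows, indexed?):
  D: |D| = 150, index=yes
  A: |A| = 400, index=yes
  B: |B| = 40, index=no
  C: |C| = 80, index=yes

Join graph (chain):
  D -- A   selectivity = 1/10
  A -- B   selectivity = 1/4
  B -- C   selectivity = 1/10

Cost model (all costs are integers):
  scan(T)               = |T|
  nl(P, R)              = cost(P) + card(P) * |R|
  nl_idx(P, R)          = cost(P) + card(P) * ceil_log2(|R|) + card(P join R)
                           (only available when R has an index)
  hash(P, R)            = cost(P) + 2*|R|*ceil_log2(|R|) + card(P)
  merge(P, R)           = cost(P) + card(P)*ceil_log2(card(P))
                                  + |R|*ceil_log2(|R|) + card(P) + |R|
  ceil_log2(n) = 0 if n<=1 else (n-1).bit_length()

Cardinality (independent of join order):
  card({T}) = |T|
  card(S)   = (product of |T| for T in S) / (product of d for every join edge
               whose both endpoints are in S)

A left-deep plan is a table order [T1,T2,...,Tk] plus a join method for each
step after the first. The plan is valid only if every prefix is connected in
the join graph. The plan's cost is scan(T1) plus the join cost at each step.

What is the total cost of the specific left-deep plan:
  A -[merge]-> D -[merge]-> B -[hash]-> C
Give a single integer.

151150

step 1: scan A: cost=400, card=400
step 2: join D via merge
    card(P join D) = 400*150/(10) = 6000
    cost = 400 + 400*9 + 150*8 + 400 + 150 = 5750
step 3: join B via merge
    card(P join B) = 6000*40/(4) = 60000
    cost = 5750 + 6000*13 + 40*6 + 6000 + 40 = 90030
step 4: join C via hash
    card(P join C) = 60000*80/(10) = 480000
    cost = 90030 + 2*80*7 + 60000 = 151150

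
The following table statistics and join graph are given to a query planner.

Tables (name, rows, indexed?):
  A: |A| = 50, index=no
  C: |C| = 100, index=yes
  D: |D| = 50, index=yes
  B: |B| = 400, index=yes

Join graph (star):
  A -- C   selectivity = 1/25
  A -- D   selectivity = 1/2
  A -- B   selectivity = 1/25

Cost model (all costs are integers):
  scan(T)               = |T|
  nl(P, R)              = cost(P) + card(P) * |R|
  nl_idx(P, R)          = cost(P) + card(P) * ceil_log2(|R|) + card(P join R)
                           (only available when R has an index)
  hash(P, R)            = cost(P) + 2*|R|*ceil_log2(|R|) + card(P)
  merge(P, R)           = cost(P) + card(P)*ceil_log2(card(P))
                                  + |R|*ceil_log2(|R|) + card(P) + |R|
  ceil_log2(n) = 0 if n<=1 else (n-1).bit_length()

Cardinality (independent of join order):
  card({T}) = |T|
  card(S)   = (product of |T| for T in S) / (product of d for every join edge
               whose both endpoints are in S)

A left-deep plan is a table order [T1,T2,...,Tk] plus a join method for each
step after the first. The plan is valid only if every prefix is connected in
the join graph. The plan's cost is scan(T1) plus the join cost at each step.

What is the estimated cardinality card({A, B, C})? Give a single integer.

Tables in S: A(50), B(400), C(100)
Edges inside S: A-C(d=25), A-B(d=25)
numerator = 50 * 400 * 100 = 2000000
denominator = 25 * 25 = 625
card(S) = 2000000 / 625 = 3200

3200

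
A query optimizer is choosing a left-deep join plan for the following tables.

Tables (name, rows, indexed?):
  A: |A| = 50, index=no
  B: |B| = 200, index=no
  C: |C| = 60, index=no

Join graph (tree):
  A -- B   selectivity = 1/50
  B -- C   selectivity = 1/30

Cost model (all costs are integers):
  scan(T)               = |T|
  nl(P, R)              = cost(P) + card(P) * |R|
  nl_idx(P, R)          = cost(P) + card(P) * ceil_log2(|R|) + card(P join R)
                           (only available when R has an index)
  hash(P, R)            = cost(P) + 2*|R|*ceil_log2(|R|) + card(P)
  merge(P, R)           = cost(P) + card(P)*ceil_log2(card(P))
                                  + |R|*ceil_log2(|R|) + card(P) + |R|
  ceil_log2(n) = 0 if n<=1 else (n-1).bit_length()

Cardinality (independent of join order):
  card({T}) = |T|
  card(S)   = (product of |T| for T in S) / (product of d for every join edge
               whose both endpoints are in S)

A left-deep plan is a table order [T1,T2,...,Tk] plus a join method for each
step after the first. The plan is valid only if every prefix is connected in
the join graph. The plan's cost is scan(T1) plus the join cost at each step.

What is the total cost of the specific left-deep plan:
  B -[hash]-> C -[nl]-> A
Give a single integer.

step 1: scan B: cost=200, card=200
step 2: join C via hash
    card(P join C) = 200*60/(30) = 400
    cost = 200 + 2*60*6 + 200 = 1120
step 3: join A via nl
    card(P join A) = 400*50/(50) = 400
    cost = 1120 + 400*50 = 21120

21120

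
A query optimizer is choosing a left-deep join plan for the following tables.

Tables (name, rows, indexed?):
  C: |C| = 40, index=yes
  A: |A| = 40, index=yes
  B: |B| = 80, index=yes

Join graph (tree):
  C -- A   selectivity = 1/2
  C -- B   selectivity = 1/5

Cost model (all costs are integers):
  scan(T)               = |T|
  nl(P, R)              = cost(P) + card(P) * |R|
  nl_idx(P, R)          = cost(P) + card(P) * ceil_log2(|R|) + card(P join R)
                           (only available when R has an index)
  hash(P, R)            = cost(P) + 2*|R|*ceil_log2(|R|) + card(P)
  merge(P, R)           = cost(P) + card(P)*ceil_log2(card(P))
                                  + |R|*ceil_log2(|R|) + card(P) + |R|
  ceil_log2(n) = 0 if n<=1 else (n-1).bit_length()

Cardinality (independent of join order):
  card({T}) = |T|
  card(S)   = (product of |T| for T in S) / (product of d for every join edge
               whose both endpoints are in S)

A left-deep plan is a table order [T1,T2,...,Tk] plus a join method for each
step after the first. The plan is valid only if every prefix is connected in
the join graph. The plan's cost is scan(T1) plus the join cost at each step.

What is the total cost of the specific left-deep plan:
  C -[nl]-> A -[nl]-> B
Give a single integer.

65640

step 1: scan C: cost=40, card=40
step 2: join A via nl
    card(P join A) = 40*40/(2) = 800
    cost = 40 + 40*40 = 1640
step 3: join B via nl
    card(P join B) = 800*80/(5) = 12800
    cost = 1640 + 800*80 = 65640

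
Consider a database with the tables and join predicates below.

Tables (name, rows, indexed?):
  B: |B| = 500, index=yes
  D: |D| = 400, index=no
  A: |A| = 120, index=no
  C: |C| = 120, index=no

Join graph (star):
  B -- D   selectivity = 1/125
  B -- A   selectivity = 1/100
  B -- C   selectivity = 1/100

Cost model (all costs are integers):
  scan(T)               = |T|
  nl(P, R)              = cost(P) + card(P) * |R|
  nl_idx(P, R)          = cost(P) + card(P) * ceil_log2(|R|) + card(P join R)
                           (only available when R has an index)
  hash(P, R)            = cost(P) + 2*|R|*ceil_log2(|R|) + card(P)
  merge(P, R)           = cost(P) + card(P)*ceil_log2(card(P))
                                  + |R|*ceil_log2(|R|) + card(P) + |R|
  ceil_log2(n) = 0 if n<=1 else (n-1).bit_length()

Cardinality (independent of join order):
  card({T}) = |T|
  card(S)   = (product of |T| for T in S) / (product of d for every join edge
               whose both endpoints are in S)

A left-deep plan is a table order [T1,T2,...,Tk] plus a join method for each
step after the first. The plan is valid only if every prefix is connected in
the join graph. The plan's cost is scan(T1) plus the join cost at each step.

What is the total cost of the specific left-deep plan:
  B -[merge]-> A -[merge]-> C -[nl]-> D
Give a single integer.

302020

step 1: scan B: cost=500, card=500
step 2: join A via merge
    card(P join A) = 500*120/(100) = 600
    cost = 500 + 500*9 + 120*7 + 500 + 120 = 6460
step 3: join C via merge
    card(P join C) = 600*120/(100) = 720
    cost = 6460 + 600*10 + 120*7 + 600 + 120 = 14020
step 4: join D via nl
    card(P join D) = 720*400/(125) = 2304
    cost = 14020 + 720*400 = 302020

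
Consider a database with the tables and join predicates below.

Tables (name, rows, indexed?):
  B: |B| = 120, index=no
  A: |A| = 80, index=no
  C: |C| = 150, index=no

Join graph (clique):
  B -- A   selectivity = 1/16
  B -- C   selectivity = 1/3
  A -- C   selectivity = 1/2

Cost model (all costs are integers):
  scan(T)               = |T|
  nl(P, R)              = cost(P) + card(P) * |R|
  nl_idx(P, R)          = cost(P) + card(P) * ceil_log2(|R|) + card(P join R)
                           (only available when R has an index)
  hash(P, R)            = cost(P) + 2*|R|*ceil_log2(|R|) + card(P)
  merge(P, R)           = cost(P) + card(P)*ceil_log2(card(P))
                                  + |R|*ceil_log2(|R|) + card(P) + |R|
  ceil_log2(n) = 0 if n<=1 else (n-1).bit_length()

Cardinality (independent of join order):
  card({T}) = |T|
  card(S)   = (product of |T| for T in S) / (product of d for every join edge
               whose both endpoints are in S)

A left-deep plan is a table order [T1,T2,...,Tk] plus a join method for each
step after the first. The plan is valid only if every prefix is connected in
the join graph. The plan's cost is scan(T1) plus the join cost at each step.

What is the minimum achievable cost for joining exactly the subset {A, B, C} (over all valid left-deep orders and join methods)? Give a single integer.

Selinger DP over subsets of {A,B,C}:
  {B}: scan cost=120, card=120
  {A}: scan cost=80, card=80
  {C}: scan cost=150, card=150
  {AB}: card=600; try (A,hash)→1360, (B,merge)→1680, (A,merge)→1720, (B,hash)→1840, (B,nl)→9680, (A,nl)→9720; best=1360 via (A,hash)
  {BC}: card=6000; try (B,hash)→1980, (C,merge)→2430, (B,merge)→2460, (C,hash)→2640, (C,nl)→18120, (B,nl)→18150; best=1980 via (B,hash)
  {AC}: card=6000; try (A,hash)→1420, (C,merge)→2070, (A,merge)→2140, (C,hash)→2560, (C,nl)→12080, (A,nl)→12150; best=1420 via (A,hash)
  {ABC}: card=15000; try (C,hash)→4360, (B,hash)→9100, (A,hash)→9100, (C,merge)→9310, (B,merge)→86380, (A,merge)→86620 …(+3); best=4360 via (C,hash)

4360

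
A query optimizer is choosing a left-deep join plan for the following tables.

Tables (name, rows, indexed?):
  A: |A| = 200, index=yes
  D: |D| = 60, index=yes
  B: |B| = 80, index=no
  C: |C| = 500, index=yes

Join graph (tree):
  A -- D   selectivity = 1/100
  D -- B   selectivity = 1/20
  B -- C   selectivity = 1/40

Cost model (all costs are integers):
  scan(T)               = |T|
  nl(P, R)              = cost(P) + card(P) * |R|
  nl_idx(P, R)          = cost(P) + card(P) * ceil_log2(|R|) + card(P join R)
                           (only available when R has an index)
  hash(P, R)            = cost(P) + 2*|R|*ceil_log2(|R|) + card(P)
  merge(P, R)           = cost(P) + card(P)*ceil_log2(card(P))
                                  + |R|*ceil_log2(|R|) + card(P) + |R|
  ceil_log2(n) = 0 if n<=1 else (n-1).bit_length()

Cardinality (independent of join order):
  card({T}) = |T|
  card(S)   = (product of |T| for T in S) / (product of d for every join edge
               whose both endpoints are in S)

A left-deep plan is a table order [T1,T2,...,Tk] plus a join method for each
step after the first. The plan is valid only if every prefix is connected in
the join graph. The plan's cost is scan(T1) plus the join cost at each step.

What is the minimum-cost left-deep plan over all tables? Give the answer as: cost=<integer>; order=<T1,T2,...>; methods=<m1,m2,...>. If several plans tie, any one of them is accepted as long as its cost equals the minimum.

cost=9720; order=B,C,D,A; methods=nl_idx,hash,hash

Selinger DP (subsets sized 1..n):
  {A}: scan cost=200, card=200
  {D}: scan cost=60, card=60
  {B}: scan cost=80, card=80
  {C}: scan cost=500, card=500
  {AD}: card=120; try (A,nl_idx)→660, (D,hash)→1120, (D,nl_idx)→1520, (A,merge)→2280, (D,merge)→2420, (A,hash)→3320 …(+2); best=660 via (A,nl_idx)
  {BD}: card=240; try (D,nl_idx)→800, (D,hash)→880, (B,merge)→1120, (D,merge)→1140, (B,hash)→1240, (B,nl)→4860 …(+1); best=800 via (D,nl_idx)
  {BC}: card=1000; try (C,nl_idx)→1800, (B,hash)→2120, (C,merge)→5720, (B,merge)→6140, (C,hash)→9160, (C,nl)→40080 …(+1); best=1800 via (C,nl_idx)
  {ABD}: card=480; try (B,hash)→1900, (B,merge)→2260, (A,nl_idx)→3200, (A,hash)→4240, (A,merge)→4760, (B,nl)→10260 …(+1); best=1900 via (B,hash)
  {BCD}: card=3000; try (D,hash)→3520, (C,nl_idx)→5960, (C,merge)→7960, (C,hash)→10040, (D,nl_idx)→10800, (D,merge)→13220 …(+2); best=3520 via (D,hash)
  {ABCD}: card=6000; try (A,hash)→9720, (C,hash)→11380, (C,merge)→11700, (C,nl_idx)→12220, (A,nl_idx)→33520, (A,merge)→44320 …(+2); best=9720 via (A,hash)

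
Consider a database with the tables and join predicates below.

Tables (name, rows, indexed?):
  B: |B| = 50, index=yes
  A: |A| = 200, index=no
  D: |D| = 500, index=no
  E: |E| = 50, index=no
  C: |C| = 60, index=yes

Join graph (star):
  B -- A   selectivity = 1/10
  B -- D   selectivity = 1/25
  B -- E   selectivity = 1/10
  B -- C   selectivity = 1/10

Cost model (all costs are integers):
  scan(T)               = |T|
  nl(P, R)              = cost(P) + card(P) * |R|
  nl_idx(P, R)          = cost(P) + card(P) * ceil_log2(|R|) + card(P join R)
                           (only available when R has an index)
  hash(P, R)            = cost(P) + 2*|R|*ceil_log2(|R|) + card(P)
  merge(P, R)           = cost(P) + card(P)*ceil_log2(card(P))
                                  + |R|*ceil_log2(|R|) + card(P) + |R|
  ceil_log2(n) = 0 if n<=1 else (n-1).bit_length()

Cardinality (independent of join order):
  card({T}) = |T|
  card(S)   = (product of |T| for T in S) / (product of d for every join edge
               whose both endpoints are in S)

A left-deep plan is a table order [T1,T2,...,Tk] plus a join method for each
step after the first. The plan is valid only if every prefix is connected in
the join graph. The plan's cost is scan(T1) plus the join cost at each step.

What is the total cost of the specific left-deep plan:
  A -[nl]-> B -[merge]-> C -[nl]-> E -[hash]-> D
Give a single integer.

step 1: scan A: cost=200, card=200
step 2: join B via nl
    card(P join B) = 200*50/(10) = 1000
    cost = 200 + 200*50 = 10200
step 3: join C via merge
    card(P join C) = 1000*60/(10) = 6000
    cost = 10200 + 1000*10 + 60*6 + 1000 + 60 = 21620
step 4: join E via nl
    card(P join E) = 6000*50/(10) = 30000
    cost = 21620 + 6000*50 = 321620
step 5: join D via hash
    card(P join D) = 30000*500/(25) = 600000
    cost = 321620 + 2*500*9 + 30000 = 360620

360620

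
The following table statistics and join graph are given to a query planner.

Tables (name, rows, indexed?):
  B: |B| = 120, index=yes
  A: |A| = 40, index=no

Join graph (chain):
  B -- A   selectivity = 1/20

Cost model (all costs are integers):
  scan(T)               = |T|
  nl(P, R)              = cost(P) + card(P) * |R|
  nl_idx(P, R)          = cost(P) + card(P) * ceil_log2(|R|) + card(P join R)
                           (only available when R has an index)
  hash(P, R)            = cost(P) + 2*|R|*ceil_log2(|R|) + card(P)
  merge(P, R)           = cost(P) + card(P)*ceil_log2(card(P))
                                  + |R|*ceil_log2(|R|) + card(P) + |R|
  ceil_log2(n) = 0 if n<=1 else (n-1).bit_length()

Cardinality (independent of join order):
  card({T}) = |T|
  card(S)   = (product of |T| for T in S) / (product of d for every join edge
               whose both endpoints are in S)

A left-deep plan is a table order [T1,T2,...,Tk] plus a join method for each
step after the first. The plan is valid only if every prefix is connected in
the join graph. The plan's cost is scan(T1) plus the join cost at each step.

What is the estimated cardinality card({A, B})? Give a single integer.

Tables in S: A(40), B(120)
Edges inside S: B-A(d=20)
numerator = 40 * 120 = 4800
denominator = 20 = 20
card(S) = 4800 / 20 = 240

240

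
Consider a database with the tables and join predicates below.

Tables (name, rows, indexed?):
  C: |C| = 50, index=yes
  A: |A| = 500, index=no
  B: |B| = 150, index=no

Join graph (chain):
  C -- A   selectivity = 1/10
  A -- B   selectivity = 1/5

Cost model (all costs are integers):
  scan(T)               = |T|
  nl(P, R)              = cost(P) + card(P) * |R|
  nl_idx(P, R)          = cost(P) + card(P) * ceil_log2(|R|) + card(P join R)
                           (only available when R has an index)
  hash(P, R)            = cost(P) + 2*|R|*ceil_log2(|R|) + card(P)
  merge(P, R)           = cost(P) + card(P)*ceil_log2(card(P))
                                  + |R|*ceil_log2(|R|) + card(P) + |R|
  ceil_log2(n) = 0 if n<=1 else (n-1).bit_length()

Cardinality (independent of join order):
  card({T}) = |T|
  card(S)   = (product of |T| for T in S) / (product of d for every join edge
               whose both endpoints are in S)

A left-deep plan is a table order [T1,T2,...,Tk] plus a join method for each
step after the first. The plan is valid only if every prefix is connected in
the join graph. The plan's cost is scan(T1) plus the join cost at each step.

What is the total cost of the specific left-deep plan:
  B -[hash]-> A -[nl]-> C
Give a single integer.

759300

step 1: scan B: cost=150, card=150
step 2: join A via hash
    card(P join A) = 150*500/(5) = 15000
    cost = 150 + 2*500*9 + 150 = 9300
step 3: join C via nl
    card(P join C) = 15000*50/(10) = 75000
    cost = 9300 + 15000*50 = 759300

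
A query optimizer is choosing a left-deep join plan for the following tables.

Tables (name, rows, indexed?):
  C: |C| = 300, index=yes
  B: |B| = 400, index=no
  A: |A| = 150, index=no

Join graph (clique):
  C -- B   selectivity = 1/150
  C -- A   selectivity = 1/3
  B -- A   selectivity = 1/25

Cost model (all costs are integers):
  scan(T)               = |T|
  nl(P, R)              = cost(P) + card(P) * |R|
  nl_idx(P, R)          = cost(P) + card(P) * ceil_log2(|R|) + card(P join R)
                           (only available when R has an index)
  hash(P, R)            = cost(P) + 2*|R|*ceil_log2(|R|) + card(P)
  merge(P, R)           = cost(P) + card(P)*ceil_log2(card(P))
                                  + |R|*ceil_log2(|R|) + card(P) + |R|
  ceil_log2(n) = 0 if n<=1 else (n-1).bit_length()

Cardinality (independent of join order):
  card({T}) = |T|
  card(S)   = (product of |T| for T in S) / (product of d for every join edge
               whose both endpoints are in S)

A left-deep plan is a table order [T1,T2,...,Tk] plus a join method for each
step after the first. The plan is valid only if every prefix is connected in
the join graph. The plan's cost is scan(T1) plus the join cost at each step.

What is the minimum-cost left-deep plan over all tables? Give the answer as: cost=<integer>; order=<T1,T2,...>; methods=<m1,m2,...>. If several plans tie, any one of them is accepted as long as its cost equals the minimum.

Selinger DP (subsets sized 1..n):
  {C}: scan cost=300, card=300
  {B}: scan cost=400, card=400
  {A}: scan cost=150, card=150
  {BC}: card=800; try (C,nl_idx)→4800, (C,hash)→6200, (B,merge)→7300, (C,merge)→7400, (B,hash)→7800, (B,nl)→120300 …(+1); best=4800 via (C,nl_idx)
  {AC}: card=15000; try (A,hash)→3000, (C,merge)→4500, (A,merge)→4650, (C,hash)→5700, (C,nl_idx)→16500, (C,nl)→45150 …(+1); best=3000 via (A,hash)
  {AB}: card=2400; try (A,hash)→3200, (B,merge)→5500, (A,merge)→5750, (B,hash)→7500, (B,nl)→60150, (A,nl)→60400; best=3200 via (A,hash)
  {ABC}: card=1600; try (A,hash)→8000, (C,hash)→11000, (A,merge)→14950, (B,hash)→25200, (C,nl_idx)→26400, (C,merge)→37400 …(+4); best=8000 via (A,hash)

cost=8000; order=B,C,A; methods=nl_idx,hash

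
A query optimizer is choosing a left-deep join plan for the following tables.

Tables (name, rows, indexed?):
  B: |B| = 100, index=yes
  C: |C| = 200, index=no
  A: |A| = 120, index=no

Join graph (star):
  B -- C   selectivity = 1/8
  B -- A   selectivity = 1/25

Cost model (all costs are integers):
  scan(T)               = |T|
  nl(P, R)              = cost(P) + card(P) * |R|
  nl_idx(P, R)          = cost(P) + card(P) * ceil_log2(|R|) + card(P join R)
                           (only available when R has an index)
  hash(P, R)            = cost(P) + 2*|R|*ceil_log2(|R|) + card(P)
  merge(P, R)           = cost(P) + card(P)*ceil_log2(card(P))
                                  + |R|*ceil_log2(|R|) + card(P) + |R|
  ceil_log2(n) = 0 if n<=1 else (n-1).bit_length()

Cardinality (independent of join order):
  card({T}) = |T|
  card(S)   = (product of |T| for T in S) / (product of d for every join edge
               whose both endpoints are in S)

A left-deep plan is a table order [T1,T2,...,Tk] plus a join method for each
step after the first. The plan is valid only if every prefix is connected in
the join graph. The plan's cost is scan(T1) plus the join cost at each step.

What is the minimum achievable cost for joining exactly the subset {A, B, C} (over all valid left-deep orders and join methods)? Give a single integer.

Selinger DP over subsets of {A,B,C}:
  {B}: scan cost=100, card=100
  {C}: scan cost=200, card=200
  {A}: scan cost=120, card=120
  {BC}: card=2500; try (B,hash)→1800, (C,merge)→2700, (B,merge)→2800, (C,hash)→3400, (B,nl_idx)→4100, (C,nl)→20100 …(+1); best=1800 via (B,hash)
  {AB}: card=480; try (B,nl_idx)→1440, (B,hash)→1640, (A,merge)→1860, (B,merge)→1880, (A,hash)→1880, (A,nl)→12100 …(+1); best=1440 via (B,nl_idx)
  {ABC}: card=12000; try (C,hash)→5120, (A,hash)→5980, (C,merge)→8040, (A,merge)→35260, (C,nl)→97440, (A,nl)→301800; best=5120 via (C,hash)

5120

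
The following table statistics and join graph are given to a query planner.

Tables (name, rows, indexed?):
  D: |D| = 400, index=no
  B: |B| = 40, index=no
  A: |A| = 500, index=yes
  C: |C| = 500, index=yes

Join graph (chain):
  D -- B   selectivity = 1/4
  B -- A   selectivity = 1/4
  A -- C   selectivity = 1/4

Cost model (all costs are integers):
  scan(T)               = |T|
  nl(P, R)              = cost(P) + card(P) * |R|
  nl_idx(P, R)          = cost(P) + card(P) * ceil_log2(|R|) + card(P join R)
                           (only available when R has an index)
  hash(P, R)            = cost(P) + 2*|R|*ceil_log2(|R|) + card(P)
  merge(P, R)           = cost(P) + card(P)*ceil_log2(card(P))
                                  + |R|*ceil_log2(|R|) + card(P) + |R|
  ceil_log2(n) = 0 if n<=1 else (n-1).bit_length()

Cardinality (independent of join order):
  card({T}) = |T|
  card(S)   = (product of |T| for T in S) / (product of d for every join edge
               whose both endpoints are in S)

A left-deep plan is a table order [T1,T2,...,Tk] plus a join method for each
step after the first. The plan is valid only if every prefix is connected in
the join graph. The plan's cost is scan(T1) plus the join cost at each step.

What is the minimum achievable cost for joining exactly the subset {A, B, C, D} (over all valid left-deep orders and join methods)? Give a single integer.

522680

Selinger DP over subsets of {A,B,C,D}:
  {D}: scan cost=400, card=400
  {B}: scan cost=40, card=40
  {A}: scan cost=500, card=500
  {C}: scan cost=500, card=500
  {BD}: card=4000; try (B,hash)→1280, (D,merge)→4320, (B,merge)→4680, (D,hash)→7280, (D,nl)→16040, (B,nl)→16400; best=1280 via (B,hash)
  {AB}: card=5000; try (B,hash)→1480, (A,merge)→5320, (A,nl_idx)→5400, (B,merge)→5780, (A,hash)→9080, (A,nl)→20040 …(+1); best=1480 via (B,hash)
  {AC}: card=62500; try (C,hash)→10000, (A,hash)→10000, (C,merge)→10500, (A,merge)→10500, (C,nl_idx)→67500, (A,nl_idx)→67500 …(+2); best=10000 via (C,hash)
  {ABD}: card=500000; try (D,hash)→13680, (A,hash)→14280, (A,merge)→58280, (D,merge)→75480, (A,nl_idx)→537280, (A,nl)→2001280 …(+1); best=13680 via (D,hash)
  {ABC}: card=625000; try (C,hash)→15480, (B,hash)→72980, (C,merge)→76480, (C,nl_idx)→671480, (B,merge)→1072780, (C,nl)→2501480 …(+1); best=15480 via (C,hash)
  {ABCD}: card=62500000; try (C,hash)→522680, (D,hash)→647680, (C,merge)→10018680, (D,merge)→13144480, (C,nl_idx)→67013680, (C,nl)→250013680 …(+1); best=522680 via (C,hash)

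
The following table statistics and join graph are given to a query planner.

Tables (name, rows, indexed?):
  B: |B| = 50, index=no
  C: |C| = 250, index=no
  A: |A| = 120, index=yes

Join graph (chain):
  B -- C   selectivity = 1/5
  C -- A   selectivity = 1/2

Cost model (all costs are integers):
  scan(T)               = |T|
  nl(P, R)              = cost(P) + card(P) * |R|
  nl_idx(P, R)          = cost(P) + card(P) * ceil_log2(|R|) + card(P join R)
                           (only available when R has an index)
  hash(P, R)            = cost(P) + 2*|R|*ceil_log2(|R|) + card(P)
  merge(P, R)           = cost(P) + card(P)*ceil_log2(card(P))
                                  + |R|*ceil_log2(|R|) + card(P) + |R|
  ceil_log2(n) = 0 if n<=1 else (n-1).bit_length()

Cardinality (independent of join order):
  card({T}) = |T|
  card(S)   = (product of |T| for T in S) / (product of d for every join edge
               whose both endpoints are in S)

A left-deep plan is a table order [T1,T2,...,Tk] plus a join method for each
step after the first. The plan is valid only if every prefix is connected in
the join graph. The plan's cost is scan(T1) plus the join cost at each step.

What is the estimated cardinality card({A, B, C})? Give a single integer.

Tables in S: A(120), B(50), C(250)
Edges inside S: B-C(d=5), C-A(d=2)
numerator = 120 * 50 * 250 = 1500000
denominator = 5 * 2 = 10
card(S) = 1500000 / 10 = 150000

150000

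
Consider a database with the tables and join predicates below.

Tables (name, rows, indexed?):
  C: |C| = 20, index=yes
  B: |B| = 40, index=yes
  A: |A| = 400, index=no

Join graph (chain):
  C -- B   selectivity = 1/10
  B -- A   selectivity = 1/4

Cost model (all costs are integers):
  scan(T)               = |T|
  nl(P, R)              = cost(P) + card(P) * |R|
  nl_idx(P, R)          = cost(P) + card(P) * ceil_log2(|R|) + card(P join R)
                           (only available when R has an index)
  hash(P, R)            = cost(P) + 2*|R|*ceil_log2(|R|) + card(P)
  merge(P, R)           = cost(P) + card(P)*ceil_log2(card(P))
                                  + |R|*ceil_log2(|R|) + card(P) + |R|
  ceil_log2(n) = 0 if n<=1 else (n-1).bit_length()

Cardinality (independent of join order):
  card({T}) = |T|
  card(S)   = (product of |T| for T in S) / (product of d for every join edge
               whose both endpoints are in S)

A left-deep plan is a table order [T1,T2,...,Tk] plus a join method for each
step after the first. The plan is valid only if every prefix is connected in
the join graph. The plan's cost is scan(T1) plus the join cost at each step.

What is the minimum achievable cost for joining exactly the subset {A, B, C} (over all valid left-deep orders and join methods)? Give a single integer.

Selinger DP over subsets of {A,B,C}:
  {C}: scan cost=20, card=20
  {B}: scan cost=40, card=40
  {A}: scan cost=400, card=400
  {BC}: card=80; try (B,nl_idx)→220, (C,hash)→280, (C,nl_idx)→320, (B,merge)→420, (C,merge)→440, (B,hash)→520 …(+2); best=220 via (B,nl_idx)
  {AB}: card=4000; try (B,hash)→1280, (A,merge)→4320, (B,merge)→4680, (B,nl_idx)→6800, (A,hash)→7280, (A,nl)→16040 …(+1); best=1280 via (B,hash)
  {ABC}: card=8000; try (A,merge)→4860, (C,hash)→5480, (A,hash)→7500, (C,nl_idx)→29280, (A,nl)→32220, (C,merge)→53400 …(+1); best=4860 via (A,merge)

4860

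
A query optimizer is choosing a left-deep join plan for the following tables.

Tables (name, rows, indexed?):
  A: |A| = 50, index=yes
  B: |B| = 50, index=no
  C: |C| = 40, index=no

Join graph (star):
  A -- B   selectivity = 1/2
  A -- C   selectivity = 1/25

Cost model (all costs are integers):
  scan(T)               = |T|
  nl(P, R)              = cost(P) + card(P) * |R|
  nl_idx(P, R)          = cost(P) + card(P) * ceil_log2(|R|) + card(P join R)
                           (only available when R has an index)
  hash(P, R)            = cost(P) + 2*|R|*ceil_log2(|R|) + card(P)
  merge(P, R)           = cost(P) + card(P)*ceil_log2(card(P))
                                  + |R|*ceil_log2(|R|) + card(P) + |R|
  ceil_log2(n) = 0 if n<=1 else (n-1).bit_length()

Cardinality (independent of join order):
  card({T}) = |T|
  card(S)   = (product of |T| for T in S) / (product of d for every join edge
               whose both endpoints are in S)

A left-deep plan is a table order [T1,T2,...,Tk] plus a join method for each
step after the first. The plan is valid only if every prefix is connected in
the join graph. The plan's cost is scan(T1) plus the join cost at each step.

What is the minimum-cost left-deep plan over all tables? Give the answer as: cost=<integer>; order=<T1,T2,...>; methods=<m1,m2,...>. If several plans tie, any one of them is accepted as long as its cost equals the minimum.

Selinger DP (subsets sized 1..n):
  {A}: scan cost=50, card=50
  {B}: scan cost=50, card=50
  {C}: scan cost=40, card=40
  {AB}: card=1250; try (B,hash)→700, (A,hash)→700, (B,merge)→750, (A,merge)→750, (A,nl_idx)→1600, (B,nl)→2550 …(+1); best=700 via (B,hash)
  {AC}: card=80; try (A,nl_idx)→360, (C,hash)→580, (A,merge)→670, (C,merge)→680, (A,hash)→680, (A,nl)→2040 …(+1); best=360 via (A,nl_idx)
  {ABC}: card=2000; try (B,hash)→1040, (B,merge)→1350, (C,hash)→2430, (B,nl)→4360, (C,merge)→15980, (C,nl)→50700; best=1040 via (B,hash)

cost=1040; order=C,A,B; methods=nl_idx,hash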